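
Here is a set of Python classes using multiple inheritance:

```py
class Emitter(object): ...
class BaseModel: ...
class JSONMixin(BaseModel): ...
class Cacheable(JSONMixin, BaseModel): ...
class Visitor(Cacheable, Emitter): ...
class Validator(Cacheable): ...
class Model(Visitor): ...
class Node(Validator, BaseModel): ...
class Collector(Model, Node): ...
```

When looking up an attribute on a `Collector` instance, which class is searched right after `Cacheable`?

JSONMixin

L[Collector] = Collector + merge(L[Model], L[Node], [Model Node])
  take Model:  [Model Visitor Cacheable JSONMixin BaseModel Emitter object] + [Node Validator Cacheable JSONMixin BaseModel object] + [Model Node]
  take Visitor:  [Visitor Cacheable JSONMixin BaseModel Emitter object] + [Node Validator Cacheable JSONMixin BaseModel object] + [Node]
  take Node:  [Cacheable JSONMixin BaseModel Emitter object] + [Node Validator Cacheable JSONMixin BaseModel object] + [Node]
  take Validator:  [Cacheable JSONMixin BaseModel Emitter object] + [Validator Cacheable JSONMixin BaseModel object]
  take Cacheable:  [Cacheable JSONMixin BaseModel Emitter object] + [Cacheable JSONMixin BaseModel object]
  take JSONMixin:  [JSONMixin BaseModel Emitter object] + [JSONMixin BaseModel object]
  take BaseModel:  [BaseModel Emitter object] + [BaseModel object]
  take Emitter:  [Emitter object] + [object]
  take object:  [object] + [object]
MRO: Collector Model Visitor Node Validator Cacheable JSONMixin BaseModel Emitter object
Cacheable is at position 5; next is JSONMixin.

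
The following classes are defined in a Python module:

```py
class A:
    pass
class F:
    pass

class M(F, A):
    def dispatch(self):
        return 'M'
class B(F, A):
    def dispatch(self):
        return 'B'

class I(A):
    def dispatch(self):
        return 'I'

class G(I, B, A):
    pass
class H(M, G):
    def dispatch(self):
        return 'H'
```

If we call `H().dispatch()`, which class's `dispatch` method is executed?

H

L[H] = H + merge(L[M], L[G], [M G])
  take M:  [M F A object] + [G I B F A object] + [M G]
  take G:  [F A object] + [G I B F A object] + [G]
  take I:  [F A object] + [I B F A object]
  take B:  [F A object] + [B F A object]
  take F:  [F A object] + [F A object]
  take A:  [A object] + [A object]
  take object:  [object] + [object]
MRO: H M G I B F A object
dispatch is defined in: B, H, I, M. First along the MRO is H.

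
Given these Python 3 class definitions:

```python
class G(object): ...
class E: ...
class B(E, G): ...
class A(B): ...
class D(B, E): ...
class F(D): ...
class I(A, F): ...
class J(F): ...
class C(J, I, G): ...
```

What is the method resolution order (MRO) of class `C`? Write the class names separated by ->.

C -> J -> I -> A -> F -> D -> B -> E -> G -> object

L[C] = C + merge(L[J], L[I], L[G], [J I G])
  take J:  [J F D B E G object] + [I A F D B E G object] + [G object] + [J I G]
  take I:  [F D B E G object] + [I A F D B E G object] + [G object] + [I G]
  take A:  [F D B E G object] + [A F D B E G object] + [G object] + [G]
  take F:  [F D B E G object] + [F D B E G object] + [G object] + [G]
  take D:  [D B E G object] + [D B E G object] + [G object] + [G]
  take B:  [B E G object] + [B E G object] + [G object] + [G]
  take E:  [E G object] + [E G object] + [G object] + [G]
  take G:  [G object] + [G object] + [G object] + [G]
  take object:  [object] + [object] + [object]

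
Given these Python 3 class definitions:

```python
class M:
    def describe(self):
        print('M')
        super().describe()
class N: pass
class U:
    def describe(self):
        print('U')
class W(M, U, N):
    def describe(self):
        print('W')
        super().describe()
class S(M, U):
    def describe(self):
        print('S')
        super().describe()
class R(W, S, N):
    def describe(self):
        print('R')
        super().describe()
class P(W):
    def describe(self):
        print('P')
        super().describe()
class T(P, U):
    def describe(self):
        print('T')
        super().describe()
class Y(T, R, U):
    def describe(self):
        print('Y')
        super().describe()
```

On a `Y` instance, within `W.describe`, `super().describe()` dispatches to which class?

L[Y] = Y + merge(L[T], L[R], L[U], [T R U])
  take T:  [T P W M U N object] + [R W S M U N object] + [U object] + [T R U]
  take P:  [P W M U N object] + [R W S M U N object] + [U object] + [R U]
  take R:  [W M U N object] + [R W S M U N object] + [U object] + [R U]
  take W:  [W M U N object] + [W S M U N object] + [U object] + [U]
  take S:  [M U N object] + [S M U N object] + [U object] + [U]
  take M:  [M U N object] + [M U N object] + [U object] + [U]
  take U:  [U N object] + [U N object] + [U object] + [U]
  take N:  [N object] + [N object] + [object]
  take object:  [object] + [object] + [object]
MRO: Y T P R W S M U N object
super() in W.describe on a Y instance goes to the class after W in Y's MRO: S.

S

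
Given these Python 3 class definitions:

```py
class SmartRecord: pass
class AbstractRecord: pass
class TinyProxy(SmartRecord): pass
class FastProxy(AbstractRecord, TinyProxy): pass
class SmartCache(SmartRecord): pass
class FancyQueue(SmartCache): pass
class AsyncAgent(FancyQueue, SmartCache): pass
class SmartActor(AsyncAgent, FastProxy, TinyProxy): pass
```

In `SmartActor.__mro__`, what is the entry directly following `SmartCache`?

FastProxy

L[SmartActor] = SmartActor + merge(L[AsyncAgent], L[FastProxy], L[TinyProxy], [AsyncAgent FastProxy TinyProxy])
  take AsyncAgent:  [AsyncAgent FancyQueue SmartCache SmartRecord object] + [FastProxy AbstractRecord TinyProxy SmartRecord object] + [TinyProxy SmartRecord object] + [AsyncAgent FastProxy TinyProxy]
  take FancyQueue:  [FancyQueue SmartCache SmartRecord object] + [FastProxy AbstractRecord TinyProxy SmartRecord object] + [TinyProxy SmartRecord object] + [FastProxy TinyProxy]
  take SmartCache:  [SmartCache SmartRecord object] + [FastProxy AbstractRecord TinyProxy SmartRecord object] + [TinyProxy SmartRecord object] + [FastProxy TinyProxy]
  take FastProxy:  [SmartRecord object] + [FastProxy AbstractRecord TinyProxy SmartRecord object] + [TinyProxy SmartRecord object] + [FastProxy TinyProxy]
  take AbstractRecord:  [SmartRecord object] + [AbstractRecord TinyProxy SmartRecord object] + [TinyProxy SmartRecord object] + [TinyProxy]
  take TinyProxy:  [SmartRecord object] + [TinyProxy SmartRecord object] + [TinyProxy SmartRecord object] + [TinyProxy]
  take SmartRecord:  [SmartRecord object] + [SmartRecord object] + [SmartRecord object]
  take object:  [object] + [object] + [object]
MRO: SmartActor AsyncAgent FancyQueue SmartCache FastProxy AbstractRecord TinyProxy SmartRecord object
SmartCache is at position 3; next is FastProxy.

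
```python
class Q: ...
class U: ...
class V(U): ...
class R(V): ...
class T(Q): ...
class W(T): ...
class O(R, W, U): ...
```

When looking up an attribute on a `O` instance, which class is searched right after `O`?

R

L[O] = O + merge(L[R], L[W], L[U], [R W U])
  take R:  [R V U object] + [W T Q object] + [U object] + [R W U]
  take V:  [V U object] + [W T Q object] + [U object] + [W U]
  take W:  [U object] + [W T Q object] + [U object] + [W U]
  take U:  [U object] + [T Q object] + [U object] + [U]
  take T:  [object] + [T Q object] + [object]
  take Q:  [object] + [Q object] + [object]
  take object:  [object] + [object] + [object]
MRO: O R V W U T Q object
O is at position 0; next is R.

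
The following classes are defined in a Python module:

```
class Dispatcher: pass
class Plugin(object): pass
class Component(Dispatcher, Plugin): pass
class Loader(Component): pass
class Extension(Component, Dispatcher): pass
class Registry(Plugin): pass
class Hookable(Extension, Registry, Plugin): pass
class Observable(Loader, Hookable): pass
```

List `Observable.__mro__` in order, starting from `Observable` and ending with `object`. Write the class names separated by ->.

Observable -> Loader -> Hookable -> Extension -> Component -> Dispatcher -> Registry -> Plugin -> object

L[Observable] = Observable + merge(L[Loader], L[Hookable], [Loader Hookable])
  take Loader:  [Loader Component Dispatcher Plugin object] + [Hookable Extension Component Dispatcher Registry Plugin object] + [Loader Hookable]
  take Hookable:  [Component Dispatcher Plugin object] + [Hookable Extension Component Dispatcher Registry Plugin object] + [Hookable]
  take Extension:  [Component Dispatcher Plugin object] + [Extension Component Dispatcher Registry Plugin object]
  take Component:  [Component Dispatcher Plugin object] + [Component Dispatcher Registry Plugin object]
  take Dispatcher:  [Dispatcher Plugin object] + [Dispatcher Registry Plugin object]
  take Registry:  [Plugin object] + [Registry Plugin object]
  take Plugin:  [Plugin object] + [Plugin object]
  take object:  [object] + [object]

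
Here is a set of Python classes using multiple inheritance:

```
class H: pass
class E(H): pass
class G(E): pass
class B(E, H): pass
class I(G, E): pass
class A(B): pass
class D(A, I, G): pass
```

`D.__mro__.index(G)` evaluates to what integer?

4

L[D] = D + merge(L[A], L[I], L[G], [A I G])
  take A:  [A B E H object] + [I G E H object] + [G E H object] + [A I G]
  take B:  [B E H object] + [I G E H object] + [G E H object] + [I G]
  take I:  [E H object] + [I G E H object] + [G E H object] + [I G]
  take G:  [E H object] + [G E H object] + [G E H object] + [G]
  take E:  [E H object] + [E H object] + [E H object]
  take H:  [H object] + [H object] + [H object]
  take object:  [object] + [object] + [object]
MRO: D A B I G E H object
G sits at index 4.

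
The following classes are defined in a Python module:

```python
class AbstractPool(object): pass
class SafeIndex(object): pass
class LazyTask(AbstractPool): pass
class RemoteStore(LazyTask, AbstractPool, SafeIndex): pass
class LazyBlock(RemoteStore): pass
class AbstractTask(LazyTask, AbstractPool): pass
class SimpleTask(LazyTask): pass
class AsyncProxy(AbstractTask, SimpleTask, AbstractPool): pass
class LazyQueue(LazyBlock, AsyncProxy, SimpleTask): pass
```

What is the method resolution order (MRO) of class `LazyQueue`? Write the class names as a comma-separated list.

L[LazyQueue] = LazyQueue + merge(L[LazyBlock], L[AsyncProxy], L[SimpleTask], [LazyBlock AsyncProxy SimpleTask])
  take LazyBlock:  [LazyBlock RemoteStore LazyTask AbstractPool SafeIndex object] + [AsyncProxy AbstractTask SimpleTask LazyTask AbstractPool object] + [SimpleTask LazyTask AbstractPool object] + [LazyBlock AsyncProxy SimpleTask]
  take RemoteStore:  [RemoteStore LazyTask AbstractPool SafeIndex object] + [AsyncProxy AbstractTask SimpleTask LazyTask AbstractPool object] + [SimpleTask LazyTask AbstractPool object] + [AsyncProxy SimpleTask]
  take AsyncProxy:  [LazyTask AbstractPool SafeIndex object] + [AsyncProxy AbstractTask SimpleTask LazyTask AbstractPool object] + [SimpleTask LazyTask AbstractPool object] + [AsyncProxy SimpleTask]
  take AbstractTask:  [LazyTask AbstractPool SafeIndex object] + [AbstractTask SimpleTask LazyTask AbstractPool object] + [SimpleTask LazyTask AbstractPool object] + [SimpleTask]
  take SimpleTask:  [LazyTask AbstractPool SafeIndex object] + [SimpleTask LazyTask AbstractPool object] + [SimpleTask LazyTask AbstractPool object] + [SimpleTask]
  take LazyTask:  [LazyTask AbstractPool SafeIndex object] + [LazyTask AbstractPool object] + [LazyTask AbstractPool object]
  take AbstractPool:  [AbstractPool SafeIndex object] + [AbstractPool object] + [AbstractPool object]
  take SafeIndex:  [SafeIndex object] + [object] + [object]
  take object:  [object] + [object] + [object]

LazyQueue, LazyBlock, RemoteStore, AsyncProxy, AbstractTask, SimpleTask, LazyTask, AbstractPool, SafeIndex, object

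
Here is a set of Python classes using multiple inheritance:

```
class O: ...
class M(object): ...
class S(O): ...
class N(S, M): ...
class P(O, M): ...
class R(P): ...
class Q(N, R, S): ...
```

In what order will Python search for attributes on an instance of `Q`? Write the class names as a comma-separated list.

L[Q] = Q + merge(L[N], L[R], L[S], [N R S])
  take N:  [N S O M object] + [R P O M object] + [S O object] + [N R S]
  take R:  [S O M object] + [R P O M object] + [S O object] + [R S]
  take S:  [S O M object] + [P O M object] + [S O object] + [S]
  take P:  [O M object] + [P O M object] + [O object]
  take O:  [O M object] + [O M object] + [O object]
  take M:  [M object] + [M object] + [object]
  take object:  [object] + [object] + [object]

Q, N, R, S, P, O, M, object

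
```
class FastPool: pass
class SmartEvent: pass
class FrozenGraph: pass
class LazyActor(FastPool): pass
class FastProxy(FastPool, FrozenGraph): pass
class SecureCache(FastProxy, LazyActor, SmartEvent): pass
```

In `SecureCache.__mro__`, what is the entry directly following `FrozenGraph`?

L[SecureCache] = SecureCache + merge(L[FastProxy], L[LazyActor], L[SmartEvent], [FastProxy LazyActor SmartEvent])
  take FastProxy:  [FastProxy FastPool FrozenGraph object] + [LazyActor FastPool object] + [SmartEvent object] + [FastProxy LazyActor SmartEvent]
  take LazyActor:  [FastPool FrozenGraph object] + [LazyActor FastPool object] + [SmartEvent object] + [LazyActor SmartEvent]
  take FastPool:  [FastPool FrozenGraph object] + [FastPool object] + [SmartEvent object] + [SmartEvent]
  take FrozenGraph:  [FrozenGraph object] + [object] + [SmartEvent object] + [SmartEvent]
  take SmartEvent:  [object] + [object] + [SmartEvent object] + [SmartEvent]
  take object:  [object] + [object] + [object]
MRO: SecureCache FastProxy LazyActor FastPool FrozenGraph SmartEvent object
FrozenGraph is at position 4; next is SmartEvent.

SmartEvent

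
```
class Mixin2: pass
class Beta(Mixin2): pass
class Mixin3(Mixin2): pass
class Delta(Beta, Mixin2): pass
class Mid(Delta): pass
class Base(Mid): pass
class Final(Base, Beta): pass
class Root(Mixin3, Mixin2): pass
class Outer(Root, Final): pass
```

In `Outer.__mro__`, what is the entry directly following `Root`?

L[Outer] = Outer + merge(L[Root], L[Final], [Root Final])
  take Root:  [Root Mixin3 Mixin2 object] + [Final Base Mid Delta Beta Mixin2 object] + [Root Final]
  take Mixin3:  [Mixin3 Mixin2 object] + [Final Base Mid Delta Beta Mixin2 object] + [Final]
  take Final:  [Mixin2 object] + [Final Base Mid Delta Beta Mixin2 object] + [Final]
  take Base:  [Mixin2 object] + [Base Mid Delta Beta Mixin2 object]
  take Mid:  [Mixin2 object] + [Mid Delta Beta Mixin2 object]
  take Delta:  [Mixin2 object] + [Delta Beta Mixin2 object]
  take Beta:  [Mixin2 object] + [Beta Mixin2 object]
  take Mixin2:  [Mixin2 object] + [Mixin2 object]
  take object:  [object] + [object]
MRO: Outer Root Mixin3 Final Base Mid Delta Beta Mixin2 object
Root is at position 1; next is Mixin3.

Mixin3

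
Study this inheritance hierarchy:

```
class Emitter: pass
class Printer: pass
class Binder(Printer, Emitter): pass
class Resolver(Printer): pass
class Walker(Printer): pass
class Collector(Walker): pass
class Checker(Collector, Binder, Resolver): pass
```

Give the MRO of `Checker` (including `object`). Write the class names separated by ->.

Checker -> Collector -> Walker -> Binder -> Resolver -> Printer -> Emitter -> object

L[Checker] = Checker + merge(L[Collector], L[Binder], L[Resolver], [Collector Binder Resolver])
  take Collector:  [Collector Walker Printer object] + [Binder Printer Emitter object] + [Resolver Printer object] + [Collector Binder Resolver]
  take Walker:  [Walker Printer object] + [Binder Printer Emitter object] + [Resolver Printer object] + [Binder Resolver]
  take Binder:  [Printer object] + [Binder Printer Emitter object] + [Resolver Printer object] + [Binder Resolver]
  take Resolver:  [Printer object] + [Printer Emitter object] + [Resolver Printer object] + [Resolver]
  take Printer:  [Printer object] + [Printer Emitter object] + [Printer object]
  take Emitter:  [object] + [Emitter object] + [object]
  take object:  [object] + [object] + [object]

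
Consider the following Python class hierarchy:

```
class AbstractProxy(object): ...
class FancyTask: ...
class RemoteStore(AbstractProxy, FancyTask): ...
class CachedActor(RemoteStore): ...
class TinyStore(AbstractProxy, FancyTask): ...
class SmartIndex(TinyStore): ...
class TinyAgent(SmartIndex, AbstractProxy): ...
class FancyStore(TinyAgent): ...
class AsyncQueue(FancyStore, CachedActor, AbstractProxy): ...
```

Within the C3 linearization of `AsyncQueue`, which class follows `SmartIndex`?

TinyStore

L[AsyncQueue] = AsyncQueue + merge(L[FancyStore], L[CachedActor], L[AbstractProxy], [FancyStore CachedActor AbstractProxy])
  take FancyStore:  [FancyStore TinyAgent SmartIndex TinyStore AbstractProxy FancyTask object] + [CachedActor RemoteStore AbstractProxy FancyTask object] + [AbstractProxy object] + [FancyStore CachedActor AbstractProxy]
  take TinyAgent:  [TinyAgent SmartIndex TinyStore AbstractProxy FancyTask object] + [CachedActor RemoteStore AbstractProxy FancyTask object] + [AbstractProxy object] + [CachedActor AbstractProxy]
  take SmartIndex:  [SmartIndex TinyStore AbstractProxy FancyTask object] + [CachedActor RemoteStore AbstractProxy FancyTask object] + [AbstractProxy object] + [CachedActor AbstractProxy]
  take TinyStore:  [TinyStore AbstractProxy FancyTask object] + [CachedActor RemoteStore AbstractProxy FancyTask object] + [AbstractProxy object] + [CachedActor AbstractProxy]
  take CachedActor:  [AbstractProxy FancyTask object] + [CachedActor RemoteStore AbstractProxy FancyTask object] + [AbstractProxy object] + [CachedActor AbstractProxy]
  take RemoteStore:  [AbstractProxy FancyTask object] + [RemoteStore AbstractProxy FancyTask object] + [AbstractProxy object] + [AbstractProxy]
  take AbstractProxy:  [AbstractProxy FancyTask object] + [AbstractProxy FancyTask object] + [AbstractProxy object] + [AbstractProxy]
  take FancyTask:  [FancyTask object] + [FancyTask object] + [object]
  take object:  [object] + [object] + [object]
MRO: AsyncQueue FancyStore TinyAgent SmartIndex TinyStore CachedActor RemoteStore AbstractProxy FancyTask object
SmartIndex is at position 3; next is TinyStore.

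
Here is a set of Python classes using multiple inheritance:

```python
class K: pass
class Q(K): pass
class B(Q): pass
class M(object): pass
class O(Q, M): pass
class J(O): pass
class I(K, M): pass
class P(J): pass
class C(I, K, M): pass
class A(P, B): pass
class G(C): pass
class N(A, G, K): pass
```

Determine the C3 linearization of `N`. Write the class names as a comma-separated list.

L[N] = N + merge(L[A], L[G], L[K], [A G K])
  take A:  [A P J O B Q K M object] + [G C I K M object] + [K object] + [A G K]
  take P:  [P J O B Q K M object] + [G C I K M object] + [K object] + [G K]
  take J:  [J O B Q K M object] + [G C I K M object] + [K object] + [G K]
  take O:  [O B Q K M object] + [G C I K M object] + [K object] + [G K]
  take B:  [B Q K M object] + [G C I K M object] + [K object] + [G K]
  take Q:  [Q K M object] + [G C I K M object] + [K object] + [G K]
  take G:  [K M object] + [G C I K M object] + [K object] + [G K]
  take C:  [K M object] + [C I K M object] + [K object] + [K]
  take I:  [K M object] + [I K M object] + [K object] + [K]
  take K:  [K M object] + [K M object] + [K object] + [K]
  take M:  [M object] + [M object] + [object]
  take object:  [object] + [object] + [object]

N, A, P, J, O, B, Q, G, C, I, K, M, object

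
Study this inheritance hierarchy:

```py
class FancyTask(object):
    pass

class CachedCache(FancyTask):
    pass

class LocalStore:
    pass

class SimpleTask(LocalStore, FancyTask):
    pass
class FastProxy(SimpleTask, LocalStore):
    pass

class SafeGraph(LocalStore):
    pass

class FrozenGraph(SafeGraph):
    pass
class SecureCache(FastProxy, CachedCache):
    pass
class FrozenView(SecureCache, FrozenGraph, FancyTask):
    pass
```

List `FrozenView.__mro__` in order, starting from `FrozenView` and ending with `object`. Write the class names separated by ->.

L[FrozenView] = FrozenView + merge(L[SecureCache], L[FrozenGraph], L[FancyTask], [SecureCache FrozenGraph FancyTask])
  take SecureCache:  [SecureCache FastProxy SimpleTask LocalStore CachedCache FancyTask object] + [FrozenGraph SafeGraph LocalStore object] + [FancyTask object] + [SecureCache FrozenGraph FancyTask]
  take FastProxy:  [FastProxy SimpleTask LocalStore CachedCache FancyTask object] + [FrozenGraph SafeGraph LocalStore object] + [FancyTask object] + [FrozenGraph FancyTask]
  take SimpleTask:  [SimpleTask LocalStore CachedCache FancyTask object] + [FrozenGraph SafeGraph LocalStore object] + [FancyTask object] + [FrozenGraph FancyTask]
  take FrozenGraph:  [LocalStore CachedCache FancyTask object] + [FrozenGraph SafeGraph LocalStore object] + [FancyTask object] + [FrozenGraph FancyTask]
  take SafeGraph:  [LocalStore CachedCache FancyTask object] + [SafeGraph LocalStore object] + [FancyTask object] + [FancyTask]
  take LocalStore:  [LocalStore CachedCache FancyTask object] + [LocalStore object] + [FancyTask object] + [FancyTask]
  take CachedCache:  [CachedCache FancyTask object] + [object] + [FancyTask object] + [FancyTask]
  take FancyTask:  [FancyTask object] + [object] + [FancyTask object] + [FancyTask]
  take object:  [object] + [object] + [object]

FrozenView -> SecureCache -> FastProxy -> SimpleTask -> FrozenGraph -> SafeGraph -> LocalStore -> CachedCache -> FancyTask -> object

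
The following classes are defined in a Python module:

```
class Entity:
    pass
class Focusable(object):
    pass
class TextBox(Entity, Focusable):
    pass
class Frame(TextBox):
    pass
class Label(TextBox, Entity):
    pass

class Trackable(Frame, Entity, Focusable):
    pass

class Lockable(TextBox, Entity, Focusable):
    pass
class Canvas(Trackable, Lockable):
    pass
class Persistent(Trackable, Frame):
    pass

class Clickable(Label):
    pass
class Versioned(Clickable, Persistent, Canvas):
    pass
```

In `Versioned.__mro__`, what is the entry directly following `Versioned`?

L[Versioned] = Versioned + merge(L[Clickable], L[Persistent], L[Canvas], [Clickable Persistent Canvas])
  take Clickable:  [Clickable Label TextBox Entity Focusable object] + [Persistent Trackable Frame TextBox Entity Focusable object] + [Canvas Trackable Frame Lockable TextBox Entity Focusable object] + [Clickable Persistent Canvas]
  take Label:  [Label TextBox Entity Focusable object] + [Persistent Trackable Frame TextBox Entity Focusable object] + [Canvas Trackable Frame Lockable TextBox Entity Focusable object] + [Persistent Canvas]
  take Persistent:  [TextBox Entity Focusable object] + [Persistent Trackable Frame TextBox Entity Focusable object] + [Canvas Trackable Frame Lockable TextBox Entity Focusable object] + [Persistent Canvas]
  take Canvas:  [TextBox Entity Focusable object] + [Trackable Frame TextBox Entity Focusable object] + [Canvas Trackable Frame Lockable TextBox Entity Focusable object] + [Canvas]
  take Trackable:  [TextBox Entity Focusable object] + [Trackable Frame TextBox Entity Focusable object] + [Trackable Frame Lockable TextBox Entity Focusable object]
  take Frame:  [TextBox Entity Focusable object] + [Frame TextBox Entity Focusable object] + [Frame Lockable TextBox Entity Focusable object]
  take Lockable:  [TextBox Entity Focusable object] + [TextBox Entity Focusable object] + [Lockable TextBox Entity Focusable object]
  take TextBox:  [TextBox Entity Focusable object] + [TextBox Entity Focusable object] + [TextBox Entity Focusable object]
  take Entity:  [Entity Focusable object] + [Entity Focusable object] + [Entity Focusable object]
  take Focusable:  [Focusable object] + [Focusable object] + [Focusable object]
  take object:  [object] + [object] + [object]
MRO: Versioned Clickable Label Persistent Canvas Trackable Frame Lockable TextBox Entity Focusable object
Versioned is at position 0; next is Clickable.

Clickable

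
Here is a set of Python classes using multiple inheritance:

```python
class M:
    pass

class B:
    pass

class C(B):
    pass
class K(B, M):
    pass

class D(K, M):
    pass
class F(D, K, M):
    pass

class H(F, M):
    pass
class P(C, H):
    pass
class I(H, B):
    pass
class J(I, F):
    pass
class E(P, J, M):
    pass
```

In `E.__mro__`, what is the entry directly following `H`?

F

L[E] = E + merge(L[P], L[J], L[M], [P J M])
  take P:  [P C H F D K B M object] + [J I H F D K B M object] + [M object] + [P J M]
  take C:  [C H F D K B M object] + [J I H F D K B M object] + [M object] + [J M]
  take J:  [H F D K B M object] + [J I H F D K B M object] + [M object] + [J M]
  take I:  [H F D K B M object] + [I H F D K B M object] + [M object] + [M]
  take H:  [H F D K B M object] + [H F D K B M object] + [M object] + [M]
  take F:  [F D K B M object] + [F D K B M object] + [M object] + [M]
  take D:  [D K B M object] + [D K B M object] + [M object] + [M]
  take K:  [K B M object] + [K B M object] + [M object] + [M]
  take B:  [B M object] + [B M object] + [M object] + [M]
  take M:  [M object] + [M object] + [M object] + [M]
  take object:  [object] + [object] + [object]
MRO: E P C J I H F D K B M object
H is at position 5; next is F.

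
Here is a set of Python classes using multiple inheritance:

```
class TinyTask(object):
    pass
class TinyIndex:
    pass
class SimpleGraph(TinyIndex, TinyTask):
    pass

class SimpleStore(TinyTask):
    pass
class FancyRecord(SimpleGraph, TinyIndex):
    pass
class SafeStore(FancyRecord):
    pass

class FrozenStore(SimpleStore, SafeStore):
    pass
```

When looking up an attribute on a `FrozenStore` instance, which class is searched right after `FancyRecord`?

SimpleGraph

L[FrozenStore] = FrozenStore + merge(L[SimpleStore], L[SafeStore], [SimpleStore SafeStore])
  take SimpleStore:  [SimpleStore TinyTask object] + [SafeStore FancyRecord SimpleGraph TinyIndex TinyTask object] + [SimpleStore SafeStore]
  take SafeStore:  [TinyTask object] + [SafeStore FancyRecord SimpleGraph TinyIndex TinyTask object] + [SafeStore]
  take FancyRecord:  [TinyTask object] + [FancyRecord SimpleGraph TinyIndex TinyTask object]
  take SimpleGraph:  [TinyTask object] + [SimpleGraph TinyIndex TinyTask object]
  take TinyIndex:  [TinyTask object] + [TinyIndex TinyTask object]
  take TinyTask:  [TinyTask object] + [TinyTask object]
  take object:  [object] + [object]
MRO: FrozenStore SimpleStore SafeStore FancyRecord SimpleGraph TinyIndex TinyTask object
FancyRecord is at position 3; next is SimpleGraph.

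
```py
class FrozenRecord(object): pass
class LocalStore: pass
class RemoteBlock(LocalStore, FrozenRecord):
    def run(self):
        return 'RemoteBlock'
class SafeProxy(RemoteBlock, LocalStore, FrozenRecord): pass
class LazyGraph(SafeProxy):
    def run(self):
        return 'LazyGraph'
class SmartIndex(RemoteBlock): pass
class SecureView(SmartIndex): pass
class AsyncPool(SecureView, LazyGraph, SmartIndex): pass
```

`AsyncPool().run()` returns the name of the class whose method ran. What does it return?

L[AsyncPool] = AsyncPool + merge(L[SecureView], L[LazyGraph], L[SmartIndex], [SecureView LazyGraph SmartIndex])
  take SecureView:  [SecureView SmartIndex RemoteBlock LocalStore FrozenRecord object] + [LazyGraph SafeProxy RemoteBlock LocalStore FrozenRecord object] + [SmartIndex RemoteBlock LocalStore FrozenRecord object] + [SecureView LazyGraph SmartIndex]
  take LazyGraph:  [SmartIndex RemoteBlock LocalStore FrozenRecord object] + [LazyGraph SafeProxy RemoteBlock LocalStore FrozenRecord object] + [SmartIndex RemoteBlock LocalStore FrozenRecord object] + [LazyGraph SmartIndex]
  take SmartIndex:  [SmartIndex RemoteBlock LocalStore FrozenRecord object] + [SafeProxy RemoteBlock LocalStore FrozenRecord object] + [SmartIndex RemoteBlock LocalStore FrozenRecord object] + [SmartIndex]
  take SafeProxy:  [RemoteBlock LocalStore FrozenRecord object] + [SafeProxy RemoteBlock LocalStore FrozenRecord object] + [RemoteBlock LocalStore FrozenRecord object]
  take RemoteBlock:  [RemoteBlock LocalStore FrozenRecord object] + [RemoteBlock LocalStore FrozenRecord object] + [RemoteBlock LocalStore FrozenRecord object]
  take LocalStore:  [LocalStore FrozenRecord object] + [LocalStore FrozenRecord object] + [LocalStore FrozenRecord object]
  take FrozenRecord:  [FrozenRecord object] + [FrozenRecord object] + [FrozenRecord object]
  take object:  [object] + [object] + [object]
MRO: AsyncPool SecureView LazyGraph SmartIndex SafeProxy RemoteBlock LocalStore FrozenRecord object
run is defined in: LazyGraph, RemoteBlock. First along the MRO is LazyGraph.

LazyGraph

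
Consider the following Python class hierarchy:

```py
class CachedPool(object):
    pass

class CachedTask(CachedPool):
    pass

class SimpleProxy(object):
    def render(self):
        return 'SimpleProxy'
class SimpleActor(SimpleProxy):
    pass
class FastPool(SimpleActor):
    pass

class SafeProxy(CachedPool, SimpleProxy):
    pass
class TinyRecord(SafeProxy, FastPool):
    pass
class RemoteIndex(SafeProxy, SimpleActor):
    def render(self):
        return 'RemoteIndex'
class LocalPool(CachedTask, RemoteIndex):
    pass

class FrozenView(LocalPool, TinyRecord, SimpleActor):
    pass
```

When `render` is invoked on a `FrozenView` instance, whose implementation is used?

RemoteIndex

L[FrozenView] = FrozenView + merge(L[LocalPool], L[TinyRecord], L[SimpleActor], [LocalPool TinyRecord SimpleActor])
  take LocalPool:  [LocalPool CachedTask RemoteIndex SafeProxy CachedPool SimpleActor SimpleProxy object] + [TinyRecord SafeProxy CachedPool FastPool SimpleActor SimpleProxy object] + [SimpleActor SimpleProxy object] + [LocalPool TinyRecord SimpleActor]
  take CachedTask:  [CachedTask RemoteIndex SafeProxy CachedPool SimpleActor SimpleProxy object] + [TinyRecord SafeProxy CachedPool FastPool SimpleActor SimpleProxy object] + [SimpleActor SimpleProxy object] + [TinyRecord SimpleActor]
  take RemoteIndex:  [RemoteIndex SafeProxy CachedPool SimpleActor SimpleProxy object] + [TinyRecord SafeProxy CachedPool FastPool SimpleActor SimpleProxy object] + [SimpleActor SimpleProxy object] + [TinyRecord SimpleActor]
  take TinyRecord:  [SafeProxy CachedPool SimpleActor SimpleProxy object] + [TinyRecord SafeProxy CachedPool FastPool SimpleActor SimpleProxy object] + [SimpleActor SimpleProxy object] + [TinyRecord SimpleActor]
  take SafeProxy:  [SafeProxy CachedPool SimpleActor SimpleProxy object] + [SafeProxy CachedPool FastPool SimpleActor SimpleProxy object] + [SimpleActor SimpleProxy object] + [SimpleActor]
  take CachedPool:  [CachedPool SimpleActor SimpleProxy object] + [CachedPool FastPool SimpleActor SimpleProxy object] + [SimpleActor SimpleProxy object] + [SimpleActor]
  take FastPool:  [SimpleActor SimpleProxy object] + [FastPool SimpleActor SimpleProxy object] + [SimpleActor SimpleProxy object] + [SimpleActor]
  take SimpleActor:  [SimpleActor SimpleProxy object] + [SimpleActor SimpleProxy object] + [SimpleActor SimpleProxy object] + [SimpleActor]
  take SimpleProxy:  [SimpleProxy object] + [SimpleProxy object] + [SimpleProxy object]
  take object:  [object] + [object] + [object]
MRO: FrozenView LocalPool CachedTask RemoteIndex TinyRecord SafeProxy CachedPool FastPool SimpleActor SimpleProxy object
render is defined in: RemoteIndex, SimpleProxy. First along the MRO is RemoteIndex.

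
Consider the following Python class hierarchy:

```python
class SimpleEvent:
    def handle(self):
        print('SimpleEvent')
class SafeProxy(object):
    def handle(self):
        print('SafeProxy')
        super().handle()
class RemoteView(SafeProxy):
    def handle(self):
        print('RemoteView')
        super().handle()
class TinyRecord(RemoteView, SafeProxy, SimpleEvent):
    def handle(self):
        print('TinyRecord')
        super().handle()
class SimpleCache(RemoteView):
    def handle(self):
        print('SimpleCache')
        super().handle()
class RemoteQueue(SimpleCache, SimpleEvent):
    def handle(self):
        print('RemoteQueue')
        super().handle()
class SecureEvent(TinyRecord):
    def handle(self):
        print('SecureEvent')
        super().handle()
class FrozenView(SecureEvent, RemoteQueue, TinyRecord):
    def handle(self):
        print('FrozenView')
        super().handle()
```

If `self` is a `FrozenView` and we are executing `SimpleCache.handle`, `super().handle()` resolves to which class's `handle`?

L[FrozenView] = FrozenView + merge(L[SecureEvent], L[RemoteQueue], L[TinyRecord], [SecureEvent RemoteQueue TinyRecord])
  take SecureEvent:  [SecureEvent TinyRecord RemoteView SafeProxy SimpleEvent object] + [RemoteQueue SimpleCache RemoteView SafeProxy SimpleEvent object] + [TinyRecord RemoteView SafeProxy SimpleEvent object] + [SecureEvent RemoteQueue TinyRecord]
  take RemoteQueue:  [TinyRecord RemoteView SafeProxy SimpleEvent object] + [RemoteQueue SimpleCache RemoteView SafeProxy SimpleEvent object] + [TinyRecord RemoteView SafeProxy SimpleEvent object] + [RemoteQueue TinyRecord]
  take TinyRecord:  [TinyRecord RemoteView SafeProxy SimpleEvent object] + [SimpleCache RemoteView SafeProxy SimpleEvent object] + [TinyRecord RemoteView SafeProxy SimpleEvent object] + [TinyRecord]
  take SimpleCache:  [RemoteView SafeProxy SimpleEvent object] + [SimpleCache RemoteView SafeProxy SimpleEvent object] + [RemoteView SafeProxy SimpleEvent object]
  take RemoteView:  [RemoteView SafeProxy SimpleEvent object] + [RemoteView SafeProxy SimpleEvent object] + [RemoteView SafeProxy SimpleEvent object]
  take SafeProxy:  [SafeProxy SimpleEvent object] + [SafeProxy SimpleEvent object] + [SafeProxy SimpleEvent object]
  take SimpleEvent:  [SimpleEvent object] + [SimpleEvent object] + [SimpleEvent object]
  take object:  [object] + [object] + [object]
MRO: FrozenView SecureEvent RemoteQueue TinyRecord SimpleCache RemoteView SafeProxy SimpleEvent object
super() in SimpleCache.handle on a FrozenView instance goes to the class after SimpleCache in FrozenView's MRO: RemoteView.

RemoteView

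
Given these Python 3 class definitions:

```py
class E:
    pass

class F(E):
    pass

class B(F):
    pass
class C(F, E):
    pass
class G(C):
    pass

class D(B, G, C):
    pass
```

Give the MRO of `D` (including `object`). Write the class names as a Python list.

[D, B, G, C, F, E, object]

L[D] = D + merge(L[B], L[G], L[C], [B G C])
  take B:  [B F E object] + [G C F E object] + [C F E object] + [B G C]
  take G:  [F E object] + [G C F E object] + [C F E object] + [G C]
  take C:  [F E object] + [C F E object] + [C F E object] + [C]
  take F:  [F E object] + [F E object] + [F E object]
  take E:  [E object] + [E object] + [E object]
  take object:  [object] + [object] + [object]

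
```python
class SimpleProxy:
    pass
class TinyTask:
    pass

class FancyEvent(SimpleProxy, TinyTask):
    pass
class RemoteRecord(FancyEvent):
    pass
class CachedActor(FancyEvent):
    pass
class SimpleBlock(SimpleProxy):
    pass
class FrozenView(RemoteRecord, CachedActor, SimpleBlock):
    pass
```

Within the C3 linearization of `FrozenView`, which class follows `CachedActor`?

FancyEvent

L[FrozenView] = FrozenView + merge(L[RemoteRecord], L[CachedActor], L[SimpleBlock], [RemoteRecord CachedActor SimpleBlock])
  take RemoteRecord:  [RemoteRecord FancyEvent SimpleProxy TinyTask object] + [CachedActor FancyEvent SimpleProxy TinyTask object] + [SimpleBlock SimpleProxy object] + [RemoteRecord CachedActor SimpleBlock]
  take CachedActor:  [FancyEvent SimpleProxy TinyTask object] + [CachedActor FancyEvent SimpleProxy TinyTask object] + [SimpleBlock SimpleProxy object] + [CachedActor SimpleBlock]
  take FancyEvent:  [FancyEvent SimpleProxy TinyTask object] + [FancyEvent SimpleProxy TinyTask object] + [SimpleBlock SimpleProxy object] + [SimpleBlock]
  take SimpleBlock:  [SimpleProxy TinyTask object] + [SimpleProxy TinyTask object] + [SimpleBlock SimpleProxy object] + [SimpleBlock]
  take SimpleProxy:  [SimpleProxy TinyTask object] + [SimpleProxy TinyTask object] + [SimpleProxy object]
  take TinyTask:  [TinyTask object] + [TinyTask object] + [object]
  take object:  [object] + [object] + [object]
MRO: FrozenView RemoteRecord CachedActor FancyEvent SimpleBlock SimpleProxy TinyTask object
CachedActor is at position 2; next is FancyEvent.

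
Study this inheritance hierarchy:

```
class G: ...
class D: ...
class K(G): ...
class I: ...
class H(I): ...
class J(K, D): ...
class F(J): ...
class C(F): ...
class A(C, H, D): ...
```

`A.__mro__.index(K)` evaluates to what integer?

L[A] = A + merge(L[C], L[H], L[D], [C H D])
  take C:  [C F J K G D object] + [H I object] + [D object] + [C H D]
  take F:  [F J K G D object] + [H I object] + [D object] + [H D]
  take J:  [J K G D object] + [H I object] + [D object] + [H D]
  take K:  [K G D object] + [H I object] + [D object] + [H D]
  take G:  [G D object] + [H I object] + [D object] + [H D]
  take H:  [D object] + [H I object] + [D object] + [H D]
  take D:  [D object] + [I object] + [D object] + [D]
  take I:  [object] + [I object] + [object]
  take object:  [object] + [object] + [object]
MRO: A C F J K G H D I object
K sits at index 4.

4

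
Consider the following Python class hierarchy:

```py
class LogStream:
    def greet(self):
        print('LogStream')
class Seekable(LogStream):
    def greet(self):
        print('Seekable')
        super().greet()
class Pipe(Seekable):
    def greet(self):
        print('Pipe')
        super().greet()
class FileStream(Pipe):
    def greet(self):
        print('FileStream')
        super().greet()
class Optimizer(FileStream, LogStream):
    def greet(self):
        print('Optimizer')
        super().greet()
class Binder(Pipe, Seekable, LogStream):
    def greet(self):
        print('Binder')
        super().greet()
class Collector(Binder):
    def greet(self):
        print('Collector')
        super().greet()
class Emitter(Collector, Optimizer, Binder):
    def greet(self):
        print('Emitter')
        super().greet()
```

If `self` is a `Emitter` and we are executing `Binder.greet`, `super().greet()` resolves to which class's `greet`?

L[Emitter] = Emitter + merge(L[Collector], L[Optimizer], L[Binder], [Collector Optimizer Binder])
  take Collector:  [Collector Binder Pipe Seekable LogStream object] + [Optimizer FileStream Pipe Seekable LogStream object] + [Binder Pipe Seekable LogStream object] + [Collector Optimizer Binder]
  take Optimizer:  [Binder Pipe Seekable LogStream object] + [Optimizer FileStream Pipe Seekable LogStream object] + [Binder Pipe Seekable LogStream object] + [Optimizer Binder]
  take Binder:  [Binder Pipe Seekable LogStream object] + [FileStream Pipe Seekable LogStream object] + [Binder Pipe Seekable LogStream object] + [Binder]
  take FileStream:  [Pipe Seekable LogStream object] + [FileStream Pipe Seekable LogStream object] + [Pipe Seekable LogStream object]
  take Pipe:  [Pipe Seekable LogStream object] + [Pipe Seekable LogStream object] + [Pipe Seekable LogStream object]
  take Seekable:  [Seekable LogStream object] + [Seekable LogStream object] + [Seekable LogStream object]
  take LogStream:  [LogStream object] + [LogStream object] + [LogStream object]
  take object:  [object] + [object] + [object]
MRO: Emitter Collector Optimizer Binder FileStream Pipe Seekable LogStream object
super() in Binder.greet on a Emitter instance goes to the class after Binder in Emitter's MRO: FileStream.

FileStream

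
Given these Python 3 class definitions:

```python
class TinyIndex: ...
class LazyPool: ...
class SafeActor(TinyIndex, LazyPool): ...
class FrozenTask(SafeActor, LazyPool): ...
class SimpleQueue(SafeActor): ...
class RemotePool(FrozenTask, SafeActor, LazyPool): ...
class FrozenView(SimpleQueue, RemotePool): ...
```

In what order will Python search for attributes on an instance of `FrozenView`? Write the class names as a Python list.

L[FrozenView] = FrozenView + merge(L[SimpleQueue], L[RemotePool], [SimpleQueue RemotePool])
  take SimpleQueue:  [SimpleQueue SafeActor TinyIndex LazyPool object] + [RemotePool FrozenTask SafeActor TinyIndex LazyPool object] + [SimpleQueue RemotePool]
  take RemotePool:  [SafeActor TinyIndex LazyPool object] + [RemotePool FrozenTask SafeActor TinyIndex LazyPool object] + [RemotePool]
  take FrozenTask:  [SafeActor TinyIndex LazyPool object] + [FrozenTask SafeActor TinyIndex LazyPool object]
  take SafeActor:  [SafeActor TinyIndex LazyPool object] + [SafeActor TinyIndex LazyPool object]
  take TinyIndex:  [TinyIndex LazyPool object] + [TinyIndex LazyPool object]
  take LazyPool:  [LazyPool object] + [LazyPool object]
  take object:  [object] + [object]

[FrozenView, SimpleQueue, RemotePool, FrozenTask, SafeActor, TinyIndex, LazyPool, object]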